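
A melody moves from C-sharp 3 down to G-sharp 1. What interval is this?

Descending from C#3 to G#1 is the same interval as ascending G#1 to C#3.
G to C spans four letter names (G-A-B-C), plus an octave — that makes it an eleventh of some quality.
The perfect eleventh spans 17 semitones, and G#1 to C#3 is exactly 17 semitones — so this is a perfect eleventh.
(Equivalently, a compound perfect fourth: a perfect fourth plus an octave.)

perfect eleventh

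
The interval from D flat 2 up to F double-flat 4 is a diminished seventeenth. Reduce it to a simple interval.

Each octave removed subtracts seven from the number: 17 − 14 = 3.
That makes a diminished seventeenth a compound diminished third — 2 octaves plus a diminished third.

d3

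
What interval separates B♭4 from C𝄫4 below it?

Descending from Bb4 to Cbb4 is the same interval as ascending Cbb4 to Bb4.
C to B spans seven letter names (C-D-E-F-G-A-B) — that makes it a seventh of some quality.
The major seventh is 11 semitones; here we have 12, one semitone wider: augmented.

A7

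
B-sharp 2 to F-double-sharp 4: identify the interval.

B to F spans five letter names (B-C-D-E-F), plus an octave — that makes it a twelfth of some quality.
B#2 to F##4 is 19 semitones, matching the perfect twelfth exactly, so the quality is perfect.
(Equivalently, a compound perfect fifth: a perfect fifth plus an octave.)

perfect twelfth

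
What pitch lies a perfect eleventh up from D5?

G6

The eleventh's letter: D up four letter names plus an octave → G.
Moving 17 semitones up from D5 (the size of a perfect eleventh) reaches G6.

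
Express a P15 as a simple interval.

perfect 8th

Take out an octave (7 from the number): 15 − 7 = 8.
So a perfect fifteenth is an octave plus a perfect octave. The quality is unchanged.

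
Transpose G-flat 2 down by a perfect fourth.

Counting four letter names down from G lands on D.
Moving 5 semitones down from Gb2 (the size of a perfect fourth) reaches Db2.

D-flat 2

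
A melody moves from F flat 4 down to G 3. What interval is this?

diminished seventh

Descending from Fb4 to G3 is the same interval as ascending G3 to Fb4.
G to F spans seven letter names (G-A-B-C-D-E-F): a seventh.
A major seventh would be 11 semitones; G3 to Fb4 is 9, two semitones narrower, so the interval is diminished.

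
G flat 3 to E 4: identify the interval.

A6

G to E spans six letter names (G-A-B-C-D-E): a sixth.
A major sixth would be 9 semitones; Gb3 to E4 is 10, one semitone wider, so the interval is augmented.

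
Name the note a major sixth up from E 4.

Counting six letter names up from E lands on C.
Moving 9 semitones up from E4 (the size of a major sixth) reaches C#5.

C sharp 5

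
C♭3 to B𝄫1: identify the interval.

Descending from Cb3 to Bbb1 is the same interval as ascending Bbb1 to Cb3.
B to C spans two letter names (B-C), plus an octave: a ninth.
Bbb1 to Cb3 is 14 semitones, matching the major ninth exactly, so the quality is major.
(Equivalently, a compound major second: a major second plus an octave.)

M9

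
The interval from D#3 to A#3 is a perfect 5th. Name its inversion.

The rule of nine gives the new number: 9 − 5 = 4, so a fifth becomes a fourth.
The quality also flips — perfect stays perfect — giving a perfect fourth.

perfect 4th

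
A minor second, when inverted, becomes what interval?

Interval numbers invert to sum to nine: 2 + 7 = 9, so a second inverts to a seventh.
And minor becomes major under inversion, so we get a major seventh.

M7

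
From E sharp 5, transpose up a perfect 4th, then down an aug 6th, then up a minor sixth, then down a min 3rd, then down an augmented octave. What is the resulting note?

A perfect fourth up from E#5 is A#5.
Down an augmented sixth from A#5: C5 (10 semitones down).
A minor sixth up from C5 is Ab5.
Down a minor third from Ab5: F5 (3 semitones down).
F5 down an augmented octave → Fb4 (13 semitones).

F flat 4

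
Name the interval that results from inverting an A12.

First reduce the compound augmented twelfth to its simple form, an augmented fifth.
The rule of nine gives the new number: 9 − 5 = 4, so a fifth becomes a fourth.
And augmented becomes diminished under inversion, so we get a diminished fourth.

diminished fourth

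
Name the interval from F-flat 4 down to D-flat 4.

Descending from Fb4 to Db4 is the same interval as ascending Db4 to Fb4.
D to F spans three letter names (D-E-F): a third.
At 3 semitones, Db4→Fb4 falls one short of a major third: minor.

minor third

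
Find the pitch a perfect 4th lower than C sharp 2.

The fourth takes the letter from C down to G.
Moving 5 semitones down from C#2 (the size of a perfect fourth) reaches G#1.

G sharp 1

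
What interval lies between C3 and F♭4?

C to F spans four letter names (C-D-E-F), plus an octave — that makes it an eleventh of some quality.
The perfect eleventh is 17 semitones; here we have 16, one semitone narrower: diminished.
(Equivalently, a compound diminished fourth: a diminished fourth plus an octave.)

diminished eleventh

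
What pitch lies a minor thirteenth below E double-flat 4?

G flat 2

Counting six letter names plus an octave down from E lands on G.
Moving 20 semitones down from Ebb4 (the size of a minor thirteenth) reaches Gb2.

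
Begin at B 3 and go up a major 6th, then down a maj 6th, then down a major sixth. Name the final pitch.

A major sixth up from B3 is G#4.
G#4 down a major sixth → B3 (9 semitones).
Down a major sixth from B3: D3 (9 semitones down).

D 3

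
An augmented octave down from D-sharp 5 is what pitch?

An octave keeps the letter name D, an octave down from D.
An augmented octave is 13 semitones; 13 semitones down from D#5 gives D4.

D 4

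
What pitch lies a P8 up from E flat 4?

An octave keeps the letter name E, an octave up from E.
A perfect octave is 12 semitones; 12 semitones up from Eb4 gives Eb5.

E flat 5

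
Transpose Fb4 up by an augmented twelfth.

C6

Counting five letter names plus an octave up from F lands on C.
An augmented twelfth is 20 semitones; 20 semitones up from Fb4 gives C6.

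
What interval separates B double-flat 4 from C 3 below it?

diminished fourteenth

Descending from Bbb4 to C3 is the same interval as ascending C3 to Bbb4.
C to B spans seven letter names (C-D-E-F-G-A-B), plus an octave, so the interval is some kind of fourteenth.
C3 to Bbb4 spans 21 semitones — two semitones narrower than the major fourteenth (23) — giving a diminished fourteenth.
(Equivalently, a compound diminished seventh: a diminished seventh plus an octave.)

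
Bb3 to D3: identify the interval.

minor 6th

Descending from Bb3 to D3 is the same interval as ascending D3 to Bb3.
D to B spans six letter names (D-E-F-G-A-B), so the interval is some kind of sixth.
A major sixth would be 9 semitones, but D3 to Bb3 is 8 — one semitone narrower, making it a minor sixth.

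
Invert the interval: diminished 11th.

augmented fifth

First reduce the compound diminished eleventh to its simple form, a diminished fourth.
Inverted interval numbers add to nine, so a fourth pairs with a fifth (4 + 5 = 9).
Quality inverts too: diminished becomes augmented. That makes the inversion an augmented fifth.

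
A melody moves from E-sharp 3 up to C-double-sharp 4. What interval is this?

E to C spans six letter names (E-F-G-A-B-C): a sixth.
Counting semitones, E#3→C##4 is 9, which is the major sixth.

major sixth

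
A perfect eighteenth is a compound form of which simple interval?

Subtracting seven from the interval number removes an octave: 18 − 14 = 4.
Quality carries through unchanged, so the simple form is a perfect fourth.

perfect fourth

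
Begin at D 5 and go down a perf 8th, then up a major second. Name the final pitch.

D5 down a perfect octave → D4 (12 semitones).
Up a major second from D4: E4 (2 semitones up).

E 4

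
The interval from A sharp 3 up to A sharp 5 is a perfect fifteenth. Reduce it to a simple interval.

Each octave removed subtracts seven from the number: 15 − 7 = 8.
That makes a perfect fifteenth a compound perfect octave — an octave plus a perfect octave.

perfect octave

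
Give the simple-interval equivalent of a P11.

Subtracting seven from the interval number removes an octave: 11 − 7 = 4.
So a perfect eleventh is an octave plus a perfect fourth. The quality is unchanged.

perfect 4th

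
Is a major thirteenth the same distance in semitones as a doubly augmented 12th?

Yes

A major thirteenth = 21 semitones = a doubly augmented twelfth; enharmonically equal.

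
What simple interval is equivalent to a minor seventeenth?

Subtracting seven from the interval number removes an octave: 17 − 14 = 3.
So a minor seventeenth is 2 octaves plus a minor third. The quality is unchanged.

m3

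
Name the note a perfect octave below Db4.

Db3

For an octave the letter name doesn't change: still D, an octave down.
A perfect octave is 12 semitones; 12 semitones down from Db4 gives Db3.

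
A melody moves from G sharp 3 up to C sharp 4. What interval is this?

G to C spans four letter names (G-A-B-C): a fourth.
Counting semitones, G#3→C#4 is 5, which is the perfect fourth.

P4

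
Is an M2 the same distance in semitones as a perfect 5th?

2 semitones (major second) vs 7 semitones (perfect fifth): not equal.

No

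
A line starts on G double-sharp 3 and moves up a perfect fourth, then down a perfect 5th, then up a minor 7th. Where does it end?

G##3 up a perfect fourth → C##4 (5 semitones).
C##4 down a perfect fifth → F##3 (7 semitones).
F##3 up a minor seventh → E#4 (10 semitones).

E sharp 4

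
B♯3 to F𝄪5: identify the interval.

perfect twelfth

B to F spans five letter names (B-C-D-E-F), plus an octave, so the interval is some kind of twelfth.
The perfect twelfth spans 19 semitones, and B#3 to F##5 is exactly 19 semitones — so this is a perfect twelfth.
(Equivalently, a compound perfect fifth: a perfect fifth plus an octave.)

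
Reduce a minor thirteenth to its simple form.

Take out an octave (7 from the number): 13 − 7 = 6.
So a minor thirteenth is an octave plus a minor sixth. The quality is unchanged.

m6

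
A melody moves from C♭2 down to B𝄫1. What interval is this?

Descending from Cb2 to Bbb1 is the same interval as ascending Bbb1 to Cb2.
B to C spans two letter names (B-C) — that makes it a second of some quality.
The major second spans 2 semitones, and Bbb1 to Cb2 is exactly 2 semitones — so this is a major second.

M2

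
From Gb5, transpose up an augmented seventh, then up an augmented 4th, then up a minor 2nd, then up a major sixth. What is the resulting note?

A#7

Gb5 up an augmented seventh → F#6 (12 semitones).
F#6 up an augmented fourth → B#6 (6 semitones).
B#6 up a minor second → C#7 (1 semitone).
Up a major sixth from C#7: A#7 (9 semitones up).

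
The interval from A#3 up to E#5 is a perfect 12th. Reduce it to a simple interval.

Each octave removed subtracts seven from the number: 12 − 7 = 5.
Quality carries through unchanged, so the simple form is a perfect fifth.

P5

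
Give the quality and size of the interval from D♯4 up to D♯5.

perfect 8th

D to D is the same letter name, plus an octave: an octave.
D#4 to D#5 is 12 semitones, matching the perfect octave exactly, so the quality is perfect.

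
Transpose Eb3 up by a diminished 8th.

For an octave the letter name doesn't change: still E, an octave up.
A diminished octave is 11 semitones; 11 semitones up from Eb3 gives Ebb4.

Ebb4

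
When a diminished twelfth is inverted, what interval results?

First reduce the compound diminished twelfth to its simple form, a diminished fifth.
Inverted interval numbers add to nine, so a fifth pairs with a fourth (5 + 4 = 9).
Quality inverts too: diminished becomes augmented. That makes the inversion an augmented fourth.

A4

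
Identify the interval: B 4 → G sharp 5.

B to G spans six letter names (B-C-D-E-F-G), so the interval is some kind of sixth.
The major sixth spans 9 semitones, and B4 to G#5 is exactly 9 semitones — so this is a major sixth.

major sixth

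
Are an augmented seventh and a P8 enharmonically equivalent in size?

An augmented seventh spans 12 semitones, and a perfect octave also spans 12 semitones — they're enharmonic.

Yes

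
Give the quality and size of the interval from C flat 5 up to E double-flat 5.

C to E spans three letter names (C-D-E) — that makes it a third of some quality.
Cb5 to Ebb5 is 3 semitones, a half step short of the major third (4), so this is minor.

m3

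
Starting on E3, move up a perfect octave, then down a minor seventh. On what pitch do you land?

A perfect octave up from E3 is E4.
A minor seventh down from E4 is F#3.

F#3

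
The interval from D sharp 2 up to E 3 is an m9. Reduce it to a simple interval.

minor second

Take out an octave (7 from the number): 9 − 7 = 2.
Quality carries through unchanged, so the simple form is a minor second.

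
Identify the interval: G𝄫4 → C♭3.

Descending from Gbb4 to Cb3 is the same interval as ascending Cb3 to Gbb4.
C to G spans five letter names (C-D-E-F-G), plus an octave, so the interval is some kind of twelfth.
A perfect twelfth would be 19 semitones; Cb3 to Gbb4 is 18, one semitone narrower, so the interval is diminished.
(Equivalently, a compound diminished fifth: a diminished fifth plus an octave.)

diminished 12th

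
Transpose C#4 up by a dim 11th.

F5

Counting four letter names plus an octave up from C lands on F.
A diminished eleventh is 16 semitones; 16 semitones up from C#4 gives F5.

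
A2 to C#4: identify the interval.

A to C spans three letter names (A-B-C), plus an octave — that makes it a tenth of some quality.
Counting semitones, A2→C#4 is 16, which is the major tenth.
(Equivalently, a compound major third: a major third plus an octave.)

major tenth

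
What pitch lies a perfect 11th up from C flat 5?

Four letters up from C (plus an octave) reaches F.
A perfect eleventh is 17 semitones; 17 semitones up from Cb5 gives Fb6.

F flat 6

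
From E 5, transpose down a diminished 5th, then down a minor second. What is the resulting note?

A diminished fifth down from E5 is A#4.
A#4 down a minor second → G##4 (1 semitone).

G double-sharp 4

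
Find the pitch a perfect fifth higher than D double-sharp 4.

Counting five letter names up from D lands on A.
Moving 7 semitones up from D##4 (the size of a perfect fifth) reaches A##4.

A double-sharp 4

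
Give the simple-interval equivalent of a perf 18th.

Take out 2 octaves (14 from the number): 18 − 14 = 4.
That makes a perfect eighteenth a compound perfect fourth — 2 octaves plus a perfect fourth.

perfect 4th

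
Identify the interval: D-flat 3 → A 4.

D to A spans five letter names (D-E-F-G-A), plus an octave: a twelfth.
Db3 to A4 spans 20 semitones — one semitone wider than the perfect twelfth (19) — giving an augmented twelfth.
(Equivalently, a compound augmented fifth: an augmented fifth plus an octave.)

A12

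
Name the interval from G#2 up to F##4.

major fourteenth

G to F spans seven letter names (G-A-B-C-D-E-F), plus an octave: a fourteenth.
Counting semitones, G#2→F##4 is 23, which is the major fourteenth.
(Equivalently, a compound major seventh: a major seventh plus an octave.)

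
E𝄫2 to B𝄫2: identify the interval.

P5

E to B spans five letter names (E-F-G-A-B), so the interval is some kind of fifth.
The perfect fifth spans 7 semitones, and Ebb2 to Bbb2 is exactly 7 semitones — so this is a perfect fifth.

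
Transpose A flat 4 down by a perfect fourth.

Counting four letter names down from A lands on E.
Moving 5 semitones down from Ab4 (the size of a perfect fourth) reaches Eb4.

E flat 4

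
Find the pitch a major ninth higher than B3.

The ninth's letter: B up two letter names plus an octave → C.
A major ninth spans 14 semitones, so from B3 the target pitch is C#5.

C#5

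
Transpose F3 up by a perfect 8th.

An octave keeps the letter name F, an octave up from F.
A perfect octave spans 12 semitones, so from F3 the target pitch is F4.

F4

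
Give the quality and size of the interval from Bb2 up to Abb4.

B to A spans seven letter names (B-C-D-E-F-G-A), plus an octave — that makes it a fourteenth of some quality.
Bb2 to Abb4 spans 21 semitones — two semitones narrower than the major fourteenth (23) — giving a diminished fourteenth.
(Equivalently, a compound diminished seventh: a diminished seventh plus an octave.)

diminished fourteenth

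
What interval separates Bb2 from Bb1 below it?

Descending from Bb2 to Bb1 is the same interval as ascending Bb1 to Bb2.
B to B is the same letter name, plus an octave, so the interval is some kind of octave.
The perfect octave spans 12 semitones, and Bb1 to Bb2 is exactly 12 semitones — so this is a perfect octave.

perfect 8th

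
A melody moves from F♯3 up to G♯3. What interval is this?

major second

F to G spans two letter names (F-G) — that makes it a second of some quality.
Counting semitones, F#3→G#3 is 2, which is the major second.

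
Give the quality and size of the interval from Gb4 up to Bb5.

M10

G to B spans three letter names (G-A-B), plus an octave: a tenth.
Gb4 to Bb5 is 16 semitones, matching the major tenth exactly, so the quality is major.
(Equivalently, a compound major third: a major third plus an octave.)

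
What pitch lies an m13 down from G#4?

Counting six letter names plus an octave down from G lands on B.
A minor thirteenth spans 20 semitones, so from G#4 the target pitch is B#2.

B#2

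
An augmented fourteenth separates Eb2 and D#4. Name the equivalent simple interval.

Take out an octave (7 from the number): 14 − 7 = 7.
Quality carries through unchanged, so the simple form is an augmented seventh.

augmented seventh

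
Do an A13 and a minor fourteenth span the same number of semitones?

An augmented thirteenth spans 22 semitones, and a minor fourteenth also spans 22 semitones — they're enharmonic.

Yes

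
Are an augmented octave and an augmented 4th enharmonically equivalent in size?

No

An augmented octave is 13 semitones but an augmented fourth is 6 semitones — different sizes.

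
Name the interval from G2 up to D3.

perfect 5th

G to D spans five letter names (G-A-B-C-D): a fifth.
The perfect fifth spans 7 semitones, and G2 to D3 is exactly 7 semitones — so this is a perfect fifth.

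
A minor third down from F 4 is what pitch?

D 4

Three letter names down from F: D.
A minor third spans 3 semitones, so from F4 the target pitch is D4.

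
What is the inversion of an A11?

d5

First reduce the compound augmented eleventh to its simple form, an augmented fourth.
Inverted interval numbers add to nine, so a fourth pairs with a fifth (4 + 5 = 9).
And augmented becomes diminished under inversion, so we get a diminished fifth.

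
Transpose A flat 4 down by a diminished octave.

An octave keeps the letter name A, an octave down from A.
A diminished octave is 11 semitones; 11 semitones down from Ab4 gives A3.

A 3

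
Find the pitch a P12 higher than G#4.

D#6

The twelfth's letter: G up five letter names plus an octave → D.
A perfect twelfth is 19 semitones; 19 semitones up from G#4 gives D#6.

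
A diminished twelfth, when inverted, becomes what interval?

A4

First reduce the compound diminished twelfth to its simple form, a diminished fifth.
Interval numbers invert to sum to nine: 5 + 4 = 9, so a fifth inverts to a fourth.
And diminished becomes augmented under inversion, so we get an augmented fourth.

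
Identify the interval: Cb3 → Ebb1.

major thirteenth

Descending from Cb3 to Ebb1 is the same interval as ascending Ebb1 to Cb3.
E to C spans six letter names (E-F-G-A-B-C), plus an octave: a thirteenth.
The major thirteenth spans 21 semitones, and Ebb1 to Cb3 is exactly 21 semitones — so this is a major thirteenth.
(Equivalently, a compound major sixth: a major sixth plus an octave.)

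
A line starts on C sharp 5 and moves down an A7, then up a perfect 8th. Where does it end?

C#5 down an augmented seventh → Db4 (12 semitones).
A perfect octave up from Db4 is Db5.

D flat 5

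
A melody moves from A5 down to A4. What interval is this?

perfect 8th

Descending from A5 to A4 is the same interval as ascending A4 to A5.
A to A is the same letter name, plus an octave — that makes it an octave of some quality.
The perfect octave spans 12 semitones, and A4 to A5 is exactly 12 semitones — so this is a perfect octave.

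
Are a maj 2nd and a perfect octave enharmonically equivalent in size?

No

A major second spans 2 semitones; a perfect octave spans 12 semitones. They differ by 10.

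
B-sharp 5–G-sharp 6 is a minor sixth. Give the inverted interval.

Inverted interval numbers add to nine, so a sixth pairs with a third (6 + 3 = 9).
The quality also flips — minor becomes major — giving a major third.

major third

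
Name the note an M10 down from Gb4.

Ebb3

Counting three letter names plus an octave down from G lands on E.
A major tenth is 16 semitones; 16 semitones down from Gb4 gives Ebb3.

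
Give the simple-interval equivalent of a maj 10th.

Each octave removed subtracts seven from the number: 10 − 7 = 3.
That makes a major tenth a compound major third — an octave plus a major third.

M3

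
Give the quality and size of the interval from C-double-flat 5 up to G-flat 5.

A5

C to G spans five letter names (C-D-E-F-G), so the interval is some kind of fifth.
The perfect fifth is 7 semitones; here we have 8, one semitone wider: augmented.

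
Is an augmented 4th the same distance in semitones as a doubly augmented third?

An augmented fourth = 6 semitones = a doubly augmented third; enharmonically equal.

Yes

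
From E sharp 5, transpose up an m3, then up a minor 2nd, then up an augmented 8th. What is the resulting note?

A minor third up from E#5 is G#5.
A minor second up from G#5 is A5.
An augmented octave up from A5 is A#6.

A sharp 6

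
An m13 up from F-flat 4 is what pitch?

D-double-flat 6

Six letters up from F (plus an octave) reaches D.
Moving 20 semitones up from Fb4 (the size of a minor thirteenth) reaches Dbb6.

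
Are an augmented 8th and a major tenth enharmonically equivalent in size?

An augmented octave spans 13 semitones; a major tenth spans 16 semitones. They differ by 3.

No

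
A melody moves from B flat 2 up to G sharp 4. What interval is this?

B to G spans six letter names (B-C-D-E-F-G), plus an octave: a thirteenth.
A major thirteenth would be 21 semitones; Bb2 to G#4 is 22, one semitone wider, so the interval is augmented.
(Equivalently, a compound augmented sixth: an augmented sixth plus an octave.)

augmented thirteenth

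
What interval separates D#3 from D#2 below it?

perfect octave

Descending from D#3 to D#2 is the same interval as ascending D#2 to D#3.
D to D is the same letter name, plus an octave: an octave.
Counting semitones, D#2→D#3 is 12, which is the perfect octave.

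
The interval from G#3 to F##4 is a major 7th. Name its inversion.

m2

The rule of nine gives the new number: 9 − 7 = 2, so a seventh becomes a second.
Quality inverts too: major becomes minor. That makes the inversion a minor second.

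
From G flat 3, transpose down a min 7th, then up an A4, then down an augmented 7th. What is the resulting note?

A minor seventh down from Gb3 is Ab2.
An augmented fourth up from Ab2 is D3.
D3 down an augmented seventh → Ebb2 (12 semitones).

E double-flat 2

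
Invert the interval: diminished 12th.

A4

First reduce the compound diminished twelfth to its simple form, a diminished fifth.
The rule of nine gives the new number: 9 − 5 = 4, so a fifth becomes a fourth.
The quality also flips — diminished becomes augmented — giving an augmented fourth.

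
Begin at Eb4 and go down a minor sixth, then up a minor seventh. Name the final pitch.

A minor sixth down from Eb4 is G3.
G3 up a minor seventh → F4 (10 semitones).

F4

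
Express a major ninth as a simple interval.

Take out an octave (7 from the number): 9 − 7 = 2.
Quality carries through unchanged, so the simple form is a major second.

M2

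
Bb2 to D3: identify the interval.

major 3rd

B to D spans three letter names (B-C-D) — that makes it a third of some quality.
Bb2 to D3 is 4 semitones, matching the major third exactly, so the quality is major.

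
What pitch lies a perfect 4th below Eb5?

Bb4

The fourth takes the letter from E down to B.
A perfect fourth spans 5 semitones, so from Eb5 the target pitch is Bb4.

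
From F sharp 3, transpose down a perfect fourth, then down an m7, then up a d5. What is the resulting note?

A 2

Down a perfect fourth from F#3: C#3 (5 semitones down).
Down a minor seventh from C#3: D#2 (10 semitones down).
A diminished fifth up from D#2 is A2.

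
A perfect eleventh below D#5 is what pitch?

A#3

Counting four letter names plus an octave down from D lands on A.
A perfect eleventh spans 17 semitones, so from D#5 the target pitch is A#3.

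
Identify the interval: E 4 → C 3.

Descending from E4 to C3 is the same interval as ascending C3 to E4.
C to E spans three letter names (C-D-E), plus an octave — that makes it a tenth of some quality.
C3 to E4 is 16 semitones, matching the major tenth exactly, so the quality is major.
(Equivalently, a compound major third: a major third plus an octave.)

major tenth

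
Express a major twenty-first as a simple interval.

major 7th

Each octave removed subtracts seven from the number: 21 − 14 = 7.
So a major twenty-first is 2 octaves plus a major seventh. The quality is unchanged.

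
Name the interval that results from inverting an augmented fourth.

Inverted interval numbers add to nine, so a fourth pairs with a fifth (4 + 5 = 9).
The quality also flips — augmented becomes diminished — giving a diminished fifth.

diminished fifth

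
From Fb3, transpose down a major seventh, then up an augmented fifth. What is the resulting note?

Db3

Down a major seventh from Fb3: Gbb2 (11 semitones down).
Gbb2 up an augmented fifth → Db3 (8 semitones).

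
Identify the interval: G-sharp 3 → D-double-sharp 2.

diminished eleventh

Descending from G#3 to D##2 is the same interval as ascending D##2 to G#3.
D to G spans four letter names (D-E-F-G), plus an octave, so the interval is some kind of eleventh.
The perfect eleventh is 17 semitones; here we have 16, one semitone narrower: diminished.
(Equivalently, a compound diminished fourth: a diminished fourth plus an octave.)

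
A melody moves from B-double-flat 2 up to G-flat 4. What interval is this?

B to G spans six letter names (B-C-D-E-F-G), plus an octave — that makes it a thirteenth of some quality.
The major thirteenth spans 21 semitones, and Bbb2 to Gb4 is exactly 21 semitones — so this is a major thirteenth.
(Equivalently, a compound major sixth: a major sixth plus an octave.)

major thirteenth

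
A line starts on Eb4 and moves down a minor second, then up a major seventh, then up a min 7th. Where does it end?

B5

A minor second down from Eb4 is D4.
A major seventh up from D4 is C#5.
C#5 up a minor seventh → B5 (10 semitones).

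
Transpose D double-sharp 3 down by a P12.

G double-sharp 1

Counting five letter names plus an octave down from D lands on G.
A perfect twelfth spans 19 semitones, so from D##3 the target pitch is G##1.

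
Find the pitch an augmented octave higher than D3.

The letter stays D (same as the start), shifted an octave up.
Moving 13 semitones up from D3 (the size of an augmented octave) reaches D#4.

D#4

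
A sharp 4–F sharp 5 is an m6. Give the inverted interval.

major 3rd

The rule of nine gives the new number: 9 − 6 = 3, so a sixth becomes a third.
Quality inverts too: minor becomes major. That makes the inversion a major third.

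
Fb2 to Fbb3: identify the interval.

d8

F to F is the same letter name, plus an octave — that makes it an octave of some quality.
Fb2 to Fbb3 spans 11 semitones — one semitone narrower than the perfect octave (12) — giving a diminished octave.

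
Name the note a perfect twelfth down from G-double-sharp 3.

Five letters down from G (plus an octave) reaches C.
A perfect twelfth is 19 semitones; 19 semitones down from G##3 gives C##2.

C-double-sharp 2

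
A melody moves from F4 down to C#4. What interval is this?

diminished fourth

Descending from F4 to C#4 is the same interval as ascending C#4 to F4.
C to F spans four letter names (C-D-E-F), so the interval is some kind of fourth.
C#4 to F4 spans 4 semitones — one semitone narrower than the perfect fourth (5) — giving a diminished fourth.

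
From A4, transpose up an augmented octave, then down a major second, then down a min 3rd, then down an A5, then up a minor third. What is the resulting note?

A4 up an augmented octave → A#5 (13 semitones).
A major second down from A#5 is G#5.
A minor third down from G#5 is E#5.
Down an augmented fifth from E#5: A4 (8 semitones down).
A minor third up from A4 is C5.

C5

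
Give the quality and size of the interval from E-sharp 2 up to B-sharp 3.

perfect 12th

E to B spans five letter names (E-F-G-A-B), plus an octave, so the interval is some kind of twelfth.
Counting semitones, E#2→B#3 is 19, which is the perfect twelfth.
(Equivalently, a compound perfect fifth: a perfect fifth plus an octave.)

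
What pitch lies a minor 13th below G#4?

The thirteenth's letter: G down six letter names plus an octave → B.
Moving 20 semitones down from G#4 (the size of a minor thirteenth) reaches B#2.

B#2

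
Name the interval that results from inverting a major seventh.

minor 2nd

Interval numbers invert to sum to nine: 7 + 2 = 9, so a seventh inverts to a second.
And major becomes minor under inversion, so we get a minor second.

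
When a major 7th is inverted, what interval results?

minor second

Interval numbers invert to sum to nine: 7 + 2 = 9, so a seventh inverts to a second.
The quality also flips — major becomes minor — giving a minor second.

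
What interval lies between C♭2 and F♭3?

C to F spans four letter names (C-D-E-F), plus an octave: an eleventh.
Cb2 to Fb3 is 17 semitones, matching the perfect eleventh exactly, so the quality is perfect.
(Equivalently, a compound perfect fourth: a perfect fourth plus an octave.)

perfect eleventh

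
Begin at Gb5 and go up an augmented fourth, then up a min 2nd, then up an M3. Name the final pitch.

F6

An augmented fourth up from Gb5 is C6.
C6 up a minor second → Db6 (1 semitone).
Db6 up a major third → F6 (4 semitones).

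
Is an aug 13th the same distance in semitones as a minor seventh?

An augmented thirteenth spans 22 semitones; a minor seventh spans 10 semitones. They differ by 12.

No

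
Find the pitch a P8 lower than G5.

The letter stays G (same as the start), shifted an octave down.
A perfect octave spans 12 semitones, so from G5 the target pitch is G4.

G4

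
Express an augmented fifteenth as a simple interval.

Each octave removed subtracts seven from the number: 15 − 7 = 8.
So an augmented fifteenth is an octave plus an augmented octave. The quality is unchanged.

augmented 8th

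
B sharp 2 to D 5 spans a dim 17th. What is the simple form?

d3

Each octave removed subtracts seven from the number: 17 − 14 = 3.
So a diminished seventeenth is 2 octaves plus a diminished third. The quality is unchanged.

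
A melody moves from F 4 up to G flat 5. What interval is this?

m9

F to G spans two letter names (F-G), plus an octave: a ninth.
A major ninth would be 14 semitones, but F4 to Gb5 is 13 — one semitone narrower, making it a minor ninth.
(Equivalently, a compound minor second: a minor second plus an octave.)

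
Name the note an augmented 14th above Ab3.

Counting seven letter names plus an octave up from A lands on G.
Moving 24 semitones up from Ab3 (the size of an augmented fourteenth) reaches G#5.

G#5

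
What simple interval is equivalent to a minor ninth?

m2

Subtracting seven from the interval number removes an octave: 9 − 7 = 2.
That makes a minor ninth a compound minor second — an octave plus a minor second.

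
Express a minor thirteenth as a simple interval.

m6

Subtracting seven from the interval number removes an octave: 13 − 7 = 6.
Quality carries through unchanged, so the simple form is a minor sixth.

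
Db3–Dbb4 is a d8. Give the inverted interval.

Inverted interval numbers add to nine, so an octave pairs with a unison (8 + 1 = 9).
Quality inverts too: diminished becomes augmented. That makes the inversion an augmented unison.

augmented unison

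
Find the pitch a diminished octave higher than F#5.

F6

For an octave the letter name doesn't change: still F, an octave up.
A diminished octave is 11 semitones; 11 semitones up from F#5 gives F6.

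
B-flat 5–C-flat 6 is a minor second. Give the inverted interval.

The rule of nine gives the new number: 9 − 2 = 7, so a second becomes a seventh.
Quality inverts too: minor becomes major. That makes the inversion a major seventh.

major seventh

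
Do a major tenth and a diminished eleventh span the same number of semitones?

A major tenth spans 16 semitones, and a diminished eleventh also spans 16 semitones — they're enharmonic.

Yes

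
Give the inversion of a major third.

Inverted interval numbers add to nine, so a third pairs with a sixth (3 + 6 = 9).
And major becomes minor under inversion, so we get a minor sixth.

m6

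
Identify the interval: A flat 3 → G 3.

minor second

Descending from Ab3 to G3 is the same interval as ascending G3 to Ab3.
G to A spans two letter names (G-A): a second.
G3 to Ab3 is 1 semitone, a half step short of the major second (2), so this is minor.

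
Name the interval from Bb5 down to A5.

minor 2nd

Descending from Bb5 to A5 is the same interval as ascending A5 to Bb5.
A to B spans two letter names (A-B): a second.
A major second would be 2 semitones, but A5 to Bb5 is 1 — one semitone narrower, making it a minor second.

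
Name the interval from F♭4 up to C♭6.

F to C spans five letter names (F-G-A-B-C), plus an octave: a twelfth.
Fb4 to Cb6 is 19 semitones, matching the perfect twelfth exactly, so the quality is perfect.
(Equivalently, a compound perfect fifth: a perfect fifth plus an octave.)

perfect twelfth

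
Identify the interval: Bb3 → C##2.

doubly diminished fourteenth

Descending from Bb3 to C##2 is the same interval as ascending C##2 to Bb3.
C to B spans seven letter names (C-D-E-F-G-A-B), plus an octave, so the interval is some kind of fourteenth.
C##2 to Bb3 spans 20 semitones — three semitones narrower than the major fourteenth (23) — giving a doubly diminished fourteenth.
(Equivalently, a compound doubly diminished seventh: a doubly diminished seventh plus an octave.)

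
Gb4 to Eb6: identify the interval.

major thirteenth

G to E spans six letter names (G-A-B-C-D-E), plus an octave: a thirteenth.
Counting semitones, Gb4→Eb6 is 21, which is the major thirteenth.
(Equivalently, a compound major sixth: a major sixth plus an octave.)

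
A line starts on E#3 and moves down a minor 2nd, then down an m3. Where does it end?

A minor second down from E#3 is D##3.
D##3 down a minor third → B##2 (3 semitones).

B##2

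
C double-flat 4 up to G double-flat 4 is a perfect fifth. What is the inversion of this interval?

P4

Inverted interval numbers add to nine, so a fifth pairs with a fourth (5 + 4 = 9).
The quality also flips — perfect stays perfect — giving a perfect fourth.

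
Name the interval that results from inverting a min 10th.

major sixth

First reduce the compound minor tenth to its simple form, a minor third.
Inverted interval numbers add to nine, so a third pairs with a sixth (3 + 6 = 9).
And minor becomes major under inversion, so we get a major sixth.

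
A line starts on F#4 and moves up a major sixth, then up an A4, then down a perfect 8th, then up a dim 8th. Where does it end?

A major sixth up from F#4 is D#5.
An augmented fourth up from D#5 is G##5.
Down a perfect octave from G##5: G##4 (12 semitones down).
Up a diminished octave from G##4: G#5 (11 semitones up).

G#5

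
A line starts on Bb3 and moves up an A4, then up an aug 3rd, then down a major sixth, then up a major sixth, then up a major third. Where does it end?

Bb3 up an augmented fourth → E4 (6 semitones).
An augmented third up from E4 is G##4.
G##4 down a major sixth → B#3 (9 semitones).
B#3 up a major sixth → G##4 (9 semitones).
G##4 up a major third → B##4 (4 semitones).

B##4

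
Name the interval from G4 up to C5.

G to C spans four letter names (G-A-B-C) — that makes it a fourth of some quality.
G4 to C5 is 5 semitones, matching the perfect fourth exactly, so the quality is perfect.

perfect fourth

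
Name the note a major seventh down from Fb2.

Counting seven letter names down from F lands on G.
A major seventh is 11 semitones; 11 semitones down from Fb2 gives Gbb1.

Gbb1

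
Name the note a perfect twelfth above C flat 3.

The twelfth's letter: C up five letter names plus an octave → G.
Moving 19 semitones up from Cb3 (the size of a perfect twelfth) reaches Gb4.

G flat 4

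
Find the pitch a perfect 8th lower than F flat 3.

F flat 2

The letter stays F (same as the start), shifted an octave down.
Moving 12 semitones down from Fb3 (the size of a perfect octave) reaches Fb2.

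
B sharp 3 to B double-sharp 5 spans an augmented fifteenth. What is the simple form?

augmented octave

Take out an octave (7 from the number): 15 − 7 = 8.
Quality carries through unchanged, so the simple form is an augmented octave.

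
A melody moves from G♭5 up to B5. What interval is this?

augmented 3rd

G to B spans three letter names (G-A-B): a third.
The major third is 4 semitones; here we have 5, one semitone wider: augmented.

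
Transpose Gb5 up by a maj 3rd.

Three letter names up from G: B.
A major third is 4 semitones; 4 semitones up from Gb5 gives Bb5.

Bb5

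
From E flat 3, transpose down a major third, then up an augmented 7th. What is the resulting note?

B 3

Eb3 down a major third → Cb3 (4 semitones).
Cb3 up an augmented seventh → B3 (12 semitones).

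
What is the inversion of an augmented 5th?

Interval numbers invert to sum to nine: 5 + 4 = 9, so a fifth inverts to a fourth.
And augmented becomes diminished under inversion, so we get a diminished fourth.

d4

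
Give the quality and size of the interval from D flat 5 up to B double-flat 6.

m13

D to B spans six letter names (D-E-F-G-A-B), plus an octave — that makes it a thirteenth of some quality.
Db5 to Bbb6 is 20 semitones, a half step short of the major thirteenth (21), so this is minor.
(Equivalently, a compound minor sixth: a minor sixth plus an octave.)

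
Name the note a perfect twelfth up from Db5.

Ab6

The twelfth's letter: D up five letter names plus an octave → A.
Moving 19 semitones up from Db5 (the size of a perfect twelfth) reaches Ab6.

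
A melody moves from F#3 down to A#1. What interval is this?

m13

Descending from F#3 to A#1 is the same interval as ascending A#1 to F#3.
A to F spans six letter names (A-B-C-D-E-F), plus an octave: a thirteenth.
A major thirteenth would be 21 semitones, but A#1 to F#3 is 20 — one semitone narrower, making it a minor thirteenth.
(Equivalently, a compound minor sixth: a minor sixth plus an octave.)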